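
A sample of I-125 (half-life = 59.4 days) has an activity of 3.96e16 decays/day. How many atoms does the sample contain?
N = A/λ = 3.394e18 atoms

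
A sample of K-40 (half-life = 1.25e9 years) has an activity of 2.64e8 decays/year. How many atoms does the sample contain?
N = A/λ = 4.761e17 atoms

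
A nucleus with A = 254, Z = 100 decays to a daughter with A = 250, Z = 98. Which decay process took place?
ΔA = -4, ΔZ = -2 ⇒ alpha decay (α)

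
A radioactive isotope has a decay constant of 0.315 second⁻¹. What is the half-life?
t½ = ln(2)/λ = 2.2 seconds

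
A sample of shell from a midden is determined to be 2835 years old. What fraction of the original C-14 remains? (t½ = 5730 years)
N/N₀ = (1/2)^(t/t½) = 0.7097 = 71%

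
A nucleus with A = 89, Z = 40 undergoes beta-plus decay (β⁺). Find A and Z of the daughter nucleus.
Daughter: A = 89, Z = 39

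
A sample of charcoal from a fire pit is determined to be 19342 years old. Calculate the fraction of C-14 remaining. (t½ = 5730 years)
N/N₀ = (1/2)^(t/t½) = 0.09635 = 9.64%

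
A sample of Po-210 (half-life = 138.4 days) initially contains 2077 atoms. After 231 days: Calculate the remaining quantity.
N = N₀(1/2)^(t/t½) = 653.1 atoms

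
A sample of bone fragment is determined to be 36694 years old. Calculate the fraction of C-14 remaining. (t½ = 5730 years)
N/N₀ = (1/2)^(t/t½) = 0.01181 = 1.18%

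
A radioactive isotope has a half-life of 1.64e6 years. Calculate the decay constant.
λ = ln(2)/t½ = 4.227e-7 year⁻¹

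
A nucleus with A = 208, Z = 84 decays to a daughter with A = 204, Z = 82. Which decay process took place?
ΔA = -4, ΔZ = -2 ⇒ alpha decay (α)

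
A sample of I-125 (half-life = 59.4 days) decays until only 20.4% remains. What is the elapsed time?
t = t½ × log₂(N₀/N) = 136.2 days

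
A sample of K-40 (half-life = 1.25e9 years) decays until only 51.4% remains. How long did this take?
t = t½ × log₂(N₀/N) = 1.2e9 years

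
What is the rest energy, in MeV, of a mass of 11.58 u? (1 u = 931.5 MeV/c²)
E = mc² = 10790 MeV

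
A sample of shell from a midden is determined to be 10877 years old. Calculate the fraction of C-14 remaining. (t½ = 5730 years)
N/N₀ = (1/2)^(t/t½) = 0.2683 = 26.8%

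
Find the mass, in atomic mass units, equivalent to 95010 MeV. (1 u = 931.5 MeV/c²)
m = E/c² = 102 u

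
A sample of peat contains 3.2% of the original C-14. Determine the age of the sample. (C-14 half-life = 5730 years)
Age = t½ × log₂(1/ratio) = 28450 years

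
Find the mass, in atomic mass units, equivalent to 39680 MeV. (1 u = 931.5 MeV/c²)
m = E/c² = 42.6 u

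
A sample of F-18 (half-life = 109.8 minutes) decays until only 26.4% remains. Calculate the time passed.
t = t½ × log₂(N₀/N) = 211 minutes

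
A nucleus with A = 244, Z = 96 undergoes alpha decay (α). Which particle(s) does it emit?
α particle = ⁴₂He (2 protons + 2 neutrons)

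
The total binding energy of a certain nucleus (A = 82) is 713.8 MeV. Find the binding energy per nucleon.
B.E./A = 713.8/82 = 8.705 MeV/nucleon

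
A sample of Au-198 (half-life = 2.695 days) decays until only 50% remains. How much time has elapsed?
t = t½ × log₂(N₀/N) = 2.695 days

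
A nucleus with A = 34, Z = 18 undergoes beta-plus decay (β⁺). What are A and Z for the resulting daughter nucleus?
Daughter: A = 34, Z = 17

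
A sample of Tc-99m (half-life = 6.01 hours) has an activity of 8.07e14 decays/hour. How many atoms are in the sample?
N = A/λ = 6.997e15 atoms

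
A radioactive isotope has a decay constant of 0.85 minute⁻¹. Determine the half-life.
t½ = ln(2)/λ = 0.8155 minutes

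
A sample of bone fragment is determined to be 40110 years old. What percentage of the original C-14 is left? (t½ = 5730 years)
N/N₀ = (1/2)^(t/t½) = 0.007812 = 0.781%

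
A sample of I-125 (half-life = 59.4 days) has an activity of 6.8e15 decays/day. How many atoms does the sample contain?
N = A/λ = 5.827e17 atoms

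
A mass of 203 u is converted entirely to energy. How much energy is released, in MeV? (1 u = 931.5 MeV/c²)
E = mc² = 1.891e5 MeV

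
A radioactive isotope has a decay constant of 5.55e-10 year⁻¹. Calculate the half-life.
t½ = ln(2)/λ = 1.249e9 years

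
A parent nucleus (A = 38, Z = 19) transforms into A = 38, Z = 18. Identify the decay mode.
ΔA = 0, ΔZ = -1 ⇒ beta-plus decay (β⁺) or electron capture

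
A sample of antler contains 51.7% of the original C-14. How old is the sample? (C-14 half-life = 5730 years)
Age = t½ × log₂(1/ratio) = 5454 years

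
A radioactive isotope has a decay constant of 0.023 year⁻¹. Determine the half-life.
t½ = ln(2)/λ = 30.14 years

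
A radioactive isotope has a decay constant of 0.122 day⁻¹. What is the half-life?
t½ = ln(2)/λ = 5.682 days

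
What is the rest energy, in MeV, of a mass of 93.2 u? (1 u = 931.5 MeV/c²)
E = mc² = 86820 MeV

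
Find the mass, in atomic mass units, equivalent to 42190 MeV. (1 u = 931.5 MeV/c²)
m = E/c² = 45.29 u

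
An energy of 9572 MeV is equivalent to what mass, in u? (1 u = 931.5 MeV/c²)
m = E/c² = 10.28 u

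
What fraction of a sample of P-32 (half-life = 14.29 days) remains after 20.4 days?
N/N₀ = (1/2)^(t/t½) = 0.3718 = 37.2%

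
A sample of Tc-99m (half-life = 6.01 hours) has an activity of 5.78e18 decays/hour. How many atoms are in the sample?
N = A/λ = 5.012e19 atoms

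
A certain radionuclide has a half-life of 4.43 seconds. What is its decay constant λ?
λ = ln(2)/t½ = 0.1565 second⁻¹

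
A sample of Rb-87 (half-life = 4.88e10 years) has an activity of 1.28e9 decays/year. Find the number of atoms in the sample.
N = A/λ = 9.012e19 atoms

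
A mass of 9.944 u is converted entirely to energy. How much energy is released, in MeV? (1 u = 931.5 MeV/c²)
E = mc² = 9263 MeV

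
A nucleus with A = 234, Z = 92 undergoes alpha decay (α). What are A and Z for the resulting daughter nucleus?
Daughter: A = 230, Z = 90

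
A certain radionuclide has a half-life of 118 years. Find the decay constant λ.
λ = ln(2)/t½ = 0.005874 year⁻¹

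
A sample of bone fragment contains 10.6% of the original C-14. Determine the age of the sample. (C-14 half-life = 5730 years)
Age = t½ × log₂(1/ratio) = 18550 years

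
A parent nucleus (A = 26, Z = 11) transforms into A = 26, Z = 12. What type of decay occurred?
ΔA = 0, ΔZ = +1 ⇒ beta-minus decay (β⁻)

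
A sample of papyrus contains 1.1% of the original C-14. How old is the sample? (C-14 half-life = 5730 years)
Age = t½ × log₂(1/ratio) = 37280 years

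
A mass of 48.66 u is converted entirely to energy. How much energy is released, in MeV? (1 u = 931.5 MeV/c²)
E = mc² = 45330 MeV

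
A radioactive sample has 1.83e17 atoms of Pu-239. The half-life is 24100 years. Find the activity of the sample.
A = λN = 5.263e12 decays/year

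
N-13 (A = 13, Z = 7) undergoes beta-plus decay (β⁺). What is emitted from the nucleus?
β⁺: positron (e⁺) + neutrino (νₑ)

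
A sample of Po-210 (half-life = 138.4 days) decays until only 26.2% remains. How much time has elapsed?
t = t½ × log₂(N₀/N) = 267.4 days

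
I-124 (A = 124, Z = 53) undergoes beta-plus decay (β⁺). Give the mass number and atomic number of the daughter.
Daughter: A = 124, Z = 52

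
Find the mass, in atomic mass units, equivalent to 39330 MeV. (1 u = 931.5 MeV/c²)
m = E/c² = 42.22 u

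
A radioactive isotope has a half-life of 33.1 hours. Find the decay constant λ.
λ = ln(2)/t½ = 0.02094 hour⁻¹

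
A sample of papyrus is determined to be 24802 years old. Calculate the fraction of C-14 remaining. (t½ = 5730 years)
N/N₀ = (1/2)^(t/t½) = 0.04977 = 4.98%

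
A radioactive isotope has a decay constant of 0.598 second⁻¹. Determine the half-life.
t½ = ln(2)/λ = 1.159 seconds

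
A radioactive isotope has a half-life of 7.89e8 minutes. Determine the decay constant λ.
λ = ln(2)/t½ = 8.785e-10 minute⁻¹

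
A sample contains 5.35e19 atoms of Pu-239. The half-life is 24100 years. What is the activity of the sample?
A = λN = 1.539e15 decays/year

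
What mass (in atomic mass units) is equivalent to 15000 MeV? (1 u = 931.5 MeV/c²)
m = E/c² = 16.1 u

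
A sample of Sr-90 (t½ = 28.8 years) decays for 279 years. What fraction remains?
N/N₀ = (1/2)^(t/t½) = 0.001213 = 0.121%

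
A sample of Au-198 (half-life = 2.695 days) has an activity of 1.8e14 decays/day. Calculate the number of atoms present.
N = A/λ = 6.999e14 atoms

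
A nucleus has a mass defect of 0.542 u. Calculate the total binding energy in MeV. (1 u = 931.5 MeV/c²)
B.E. = Δm × 931.5 = 504.9 MeV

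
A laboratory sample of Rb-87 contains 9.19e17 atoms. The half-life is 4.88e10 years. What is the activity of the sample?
A = λN = 1.305e7 decays/year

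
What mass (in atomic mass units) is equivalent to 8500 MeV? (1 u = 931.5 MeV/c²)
m = E/c² = 9.125 u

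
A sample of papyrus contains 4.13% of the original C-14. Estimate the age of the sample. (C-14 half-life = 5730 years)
Age = t½ × log₂(1/ratio) = 26340 years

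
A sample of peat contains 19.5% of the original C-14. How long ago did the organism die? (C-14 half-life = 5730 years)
Age = t½ × log₂(1/ratio) = 13510 years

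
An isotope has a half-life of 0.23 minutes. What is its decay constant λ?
λ = ln(2)/t½ = 3.014 minute⁻¹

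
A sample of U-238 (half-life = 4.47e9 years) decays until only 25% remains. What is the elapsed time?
t = t½ × log₂(N₀/N) = 8.94e9 years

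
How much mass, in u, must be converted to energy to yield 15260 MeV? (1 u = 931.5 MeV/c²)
m = E/c² = 16.38 u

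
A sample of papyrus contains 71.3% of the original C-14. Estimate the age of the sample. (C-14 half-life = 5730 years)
Age = t½ × log₂(1/ratio) = 2796 years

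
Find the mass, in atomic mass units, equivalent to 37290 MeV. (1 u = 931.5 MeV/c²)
m = E/c² = 40.03 u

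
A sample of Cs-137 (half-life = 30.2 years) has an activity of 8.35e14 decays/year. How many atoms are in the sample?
N = A/λ = 3.638e16 atoms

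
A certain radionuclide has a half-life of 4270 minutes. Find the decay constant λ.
λ = ln(2)/t½ = 1.623e-4 minute⁻¹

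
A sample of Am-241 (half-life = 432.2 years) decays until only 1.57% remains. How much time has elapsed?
t = t½ × log₂(N₀/N) = 2590 years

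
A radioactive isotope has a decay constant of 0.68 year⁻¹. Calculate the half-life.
t½ = ln(2)/λ = 1.019 years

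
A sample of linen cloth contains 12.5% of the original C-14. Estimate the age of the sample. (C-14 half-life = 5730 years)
Age = t½ × log₂(1/ratio) = 17190 years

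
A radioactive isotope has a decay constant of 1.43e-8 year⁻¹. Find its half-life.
t½ = ln(2)/λ = 4.847e7 years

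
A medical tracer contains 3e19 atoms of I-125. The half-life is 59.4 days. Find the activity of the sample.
A = λN = 3.501e17 decays/day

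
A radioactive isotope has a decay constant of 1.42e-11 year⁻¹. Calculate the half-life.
t½ = ln(2)/λ = 4.881e10 years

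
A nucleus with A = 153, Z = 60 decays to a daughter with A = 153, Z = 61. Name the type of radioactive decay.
ΔA = 0, ΔZ = +1 ⇒ beta-minus decay (β⁻)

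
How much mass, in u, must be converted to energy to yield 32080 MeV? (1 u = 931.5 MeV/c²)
m = E/c² = 34.44 u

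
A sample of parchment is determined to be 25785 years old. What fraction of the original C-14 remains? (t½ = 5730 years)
N/N₀ = (1/2)^(t/t½) = 0.04419 = 4.42%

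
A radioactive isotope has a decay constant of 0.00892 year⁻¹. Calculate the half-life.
t½ = ln(2)/λ = 77.71 years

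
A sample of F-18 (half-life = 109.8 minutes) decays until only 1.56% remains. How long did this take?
t = t½ × log₂(N₀/N) = 659.1 minutes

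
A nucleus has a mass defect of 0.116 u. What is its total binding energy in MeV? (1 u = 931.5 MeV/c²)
B.E. = Δm × 931.5 = 108.1 MeV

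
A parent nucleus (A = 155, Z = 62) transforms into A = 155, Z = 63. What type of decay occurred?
ΔA = 0, ΔZ = +1 ⇒ beta-minus decay (β⁻)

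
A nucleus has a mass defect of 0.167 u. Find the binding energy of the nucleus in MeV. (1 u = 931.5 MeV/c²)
B.E. = Δm × 931.5 = 155.6 MeV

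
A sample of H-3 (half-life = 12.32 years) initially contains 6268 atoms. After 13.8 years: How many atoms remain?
N = N₀(1/2)^(t/t½) = 2884 atoms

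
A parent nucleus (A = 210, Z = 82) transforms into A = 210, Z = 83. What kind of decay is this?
ΔA = 0, ΔZ = +1 ⇒ beta-minus decay (β⁻)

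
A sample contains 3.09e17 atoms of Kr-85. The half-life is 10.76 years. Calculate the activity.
A = λN = 1.991e16 decays/year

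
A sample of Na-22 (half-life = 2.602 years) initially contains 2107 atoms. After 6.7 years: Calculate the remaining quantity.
N = N₀(1/2)^(t/t½) = 353.6 atoms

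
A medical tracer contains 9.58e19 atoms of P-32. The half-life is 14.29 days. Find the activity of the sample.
A = λN = 4.647e18 decays/day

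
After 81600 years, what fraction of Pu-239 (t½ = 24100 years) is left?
N/N₀ = (1/2)^(t/t½) = 0.09566 = 9.57%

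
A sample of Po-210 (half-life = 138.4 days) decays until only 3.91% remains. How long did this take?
t = t½ × log₂(N₀/N) = 647.3 days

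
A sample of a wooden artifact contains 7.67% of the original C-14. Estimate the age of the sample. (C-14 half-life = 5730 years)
Age = t½ × log₂(1/ratio) = 21230 years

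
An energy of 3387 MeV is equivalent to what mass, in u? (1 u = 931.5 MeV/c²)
m = E/c² = 3.636 u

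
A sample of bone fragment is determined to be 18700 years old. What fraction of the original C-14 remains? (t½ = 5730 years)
N/N₀ = (1/2)^(t/t½) = 0.1041 = 10.4%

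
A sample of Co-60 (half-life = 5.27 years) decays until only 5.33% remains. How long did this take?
t = t½ × log₂(N₀/N) = 22.29 years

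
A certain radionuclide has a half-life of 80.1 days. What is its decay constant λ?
λ = ln(2)/t½ = 0.008654 day⁻¹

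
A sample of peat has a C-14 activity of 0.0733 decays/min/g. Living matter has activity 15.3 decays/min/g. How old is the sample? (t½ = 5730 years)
Age = t½ × log₂(A₀/A) = 44150 years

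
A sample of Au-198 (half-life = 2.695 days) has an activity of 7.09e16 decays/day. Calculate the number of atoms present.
N = A/λ = 2.757e17 atoms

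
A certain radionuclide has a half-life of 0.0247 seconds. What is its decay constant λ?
λ = ln(2)/t½ = 28.06 second⁻¹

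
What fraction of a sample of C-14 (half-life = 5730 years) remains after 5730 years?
N/N₀ = (1/2)^(t/t½) = 0.5 = 50%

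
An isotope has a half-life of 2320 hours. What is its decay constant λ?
λ = ln(2)/t½ = 2.988e-4 hour⁻¹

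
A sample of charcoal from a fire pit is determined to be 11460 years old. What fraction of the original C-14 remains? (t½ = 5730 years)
N/N₀ = (1/2)^(t/t½) = 0.25 = 25%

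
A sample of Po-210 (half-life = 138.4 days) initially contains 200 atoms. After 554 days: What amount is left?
N = N₀(1/2)^(t/t½) = 12.47 atoms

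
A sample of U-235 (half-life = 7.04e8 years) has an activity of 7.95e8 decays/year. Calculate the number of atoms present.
N = A/λ = 8.074e17 atoms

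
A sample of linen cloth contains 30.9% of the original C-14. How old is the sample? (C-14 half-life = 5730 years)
Age = t½ × log₂(1/ratio) = 9708 years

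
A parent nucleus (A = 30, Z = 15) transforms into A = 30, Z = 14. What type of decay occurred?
ΔA = 0, ΔZ = -1 ⇒ beta-plus decay (β⁺) or electron capture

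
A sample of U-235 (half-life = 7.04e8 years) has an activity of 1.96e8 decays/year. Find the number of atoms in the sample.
N = A/λ = 1.991e17 atoms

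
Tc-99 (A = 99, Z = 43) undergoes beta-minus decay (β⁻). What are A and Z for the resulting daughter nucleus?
Daughter: A = 99, Z = 44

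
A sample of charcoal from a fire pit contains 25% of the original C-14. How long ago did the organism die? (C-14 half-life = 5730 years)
Age = t½ × log₂(1/ratio) = 11460 years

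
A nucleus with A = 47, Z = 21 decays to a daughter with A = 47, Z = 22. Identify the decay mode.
ΔA = 0, ΔZ = +1 ⇒ beta-minus decay (β⁻)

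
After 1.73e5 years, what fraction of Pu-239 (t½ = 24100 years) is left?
N/N₀ = (1/2)^(t/t½) = 0.006904 = 0.69%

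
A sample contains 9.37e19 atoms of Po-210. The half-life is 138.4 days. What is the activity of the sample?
A = λN = 4.693e17 decays/day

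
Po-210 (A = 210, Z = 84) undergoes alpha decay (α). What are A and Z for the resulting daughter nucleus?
Daughter: A = 206, Z = 82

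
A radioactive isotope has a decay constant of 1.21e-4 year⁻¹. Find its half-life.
t½ = ln(2)/λ = 5728 years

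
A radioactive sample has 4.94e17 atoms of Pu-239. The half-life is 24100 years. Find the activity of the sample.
A = λN = 1.421e13 decays/year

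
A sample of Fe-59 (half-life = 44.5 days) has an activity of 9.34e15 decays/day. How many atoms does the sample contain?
N = A/λ = 5.996e17 atoms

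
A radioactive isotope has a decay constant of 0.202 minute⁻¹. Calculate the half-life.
t½ = ln(2)/λ = 3.431 minutes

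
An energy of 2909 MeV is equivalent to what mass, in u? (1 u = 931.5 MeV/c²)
m = E/c² = 3.123 u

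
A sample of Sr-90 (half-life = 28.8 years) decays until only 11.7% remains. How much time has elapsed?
t = t½ × log₂(N₀/N) = 89.15 years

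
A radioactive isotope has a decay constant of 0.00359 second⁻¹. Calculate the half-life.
t½ = ln(2)/λ = 193.1 seconds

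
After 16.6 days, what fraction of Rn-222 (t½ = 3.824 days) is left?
N/N₀ = (1/2)^(t/t½) = 0.04934 = 4.93%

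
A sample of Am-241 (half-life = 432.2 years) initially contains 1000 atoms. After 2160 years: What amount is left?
N = N₀(1/2)^(t/t½) = 31.3 atoms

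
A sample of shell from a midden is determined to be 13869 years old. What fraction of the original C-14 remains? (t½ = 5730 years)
N/N₀ = (1/2)^(t/t½) = 0.1868 = 18.7%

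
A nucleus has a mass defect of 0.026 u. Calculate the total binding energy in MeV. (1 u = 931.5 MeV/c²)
B.E. = Δm × 931.5 = 24.22 MeV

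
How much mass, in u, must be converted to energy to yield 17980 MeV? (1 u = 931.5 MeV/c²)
m = E/c² = 19.3 u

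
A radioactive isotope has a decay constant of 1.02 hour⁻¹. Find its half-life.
t½ = ln(2)/λ = 0.6796 hours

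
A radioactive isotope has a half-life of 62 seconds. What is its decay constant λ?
λ = ln(2)/t½ = 0.01118 second⁻¹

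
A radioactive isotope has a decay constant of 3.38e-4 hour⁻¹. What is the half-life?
t½ = ln(2)/λ = 2051 hours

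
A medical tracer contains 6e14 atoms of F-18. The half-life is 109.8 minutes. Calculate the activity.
A = λN = 3.788e12 decays/minute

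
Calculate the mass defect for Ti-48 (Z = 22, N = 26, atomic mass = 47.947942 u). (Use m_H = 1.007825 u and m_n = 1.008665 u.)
Δm = Z·m_H + N·m_n − M = 0.4495 u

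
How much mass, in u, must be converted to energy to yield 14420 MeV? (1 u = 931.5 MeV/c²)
m = E/c² = 15.48 u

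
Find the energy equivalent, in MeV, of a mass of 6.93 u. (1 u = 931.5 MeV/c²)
E = mc² = 6455 MeV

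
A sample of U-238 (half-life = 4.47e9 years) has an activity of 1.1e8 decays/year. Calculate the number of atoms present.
N = A/λ = 7.094e17 atoms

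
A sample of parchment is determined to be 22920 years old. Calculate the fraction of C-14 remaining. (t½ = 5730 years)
N/N₀ = (1/2)^(t/t½) = 0.0625 = 6.25%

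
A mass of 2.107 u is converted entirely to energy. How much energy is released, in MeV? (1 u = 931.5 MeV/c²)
E = mc² = 1963 MeV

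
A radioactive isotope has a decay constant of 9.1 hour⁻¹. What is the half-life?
t½ = ln(2)/λ = 0.07617 hours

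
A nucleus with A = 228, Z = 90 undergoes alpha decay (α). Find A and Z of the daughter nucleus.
Daughter: A = 224, Z = 88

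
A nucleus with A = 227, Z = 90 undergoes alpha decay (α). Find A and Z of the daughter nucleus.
Daughter: A = 223, Z = 88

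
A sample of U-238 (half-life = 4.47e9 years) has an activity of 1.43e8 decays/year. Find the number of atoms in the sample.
N = A/λ = 9.222e17 atoms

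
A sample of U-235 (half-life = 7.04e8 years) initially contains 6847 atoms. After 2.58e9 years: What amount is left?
N = N₀(1/2)^(t/t½) = 539.9 atoms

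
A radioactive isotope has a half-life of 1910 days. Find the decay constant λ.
λ = ln(2)/t½ = 3.629e-4 day⁻¹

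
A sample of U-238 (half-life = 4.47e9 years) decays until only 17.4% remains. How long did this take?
t = t½ × log₂(N₀/N) = 1.128e10 years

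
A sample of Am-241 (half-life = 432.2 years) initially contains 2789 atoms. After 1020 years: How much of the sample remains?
N = N₀(1/2)^(t/t½) = 543.3 atoms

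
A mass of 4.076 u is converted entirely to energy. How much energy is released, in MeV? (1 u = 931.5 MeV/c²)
E = mc² = 3797 MeV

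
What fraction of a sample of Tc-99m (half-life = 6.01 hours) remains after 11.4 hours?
N/N₀ = (1/2)^(t/t½) = 0.2685 = 26.9%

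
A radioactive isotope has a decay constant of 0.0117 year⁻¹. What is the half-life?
t½ = ln(2)/λ = 59.24 years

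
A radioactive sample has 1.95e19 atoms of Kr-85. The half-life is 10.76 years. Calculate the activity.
A = λN = 1.256e18 decays/year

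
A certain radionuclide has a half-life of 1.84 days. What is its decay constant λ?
λ = ln(2)/t½ = 0.3767 day⁻¹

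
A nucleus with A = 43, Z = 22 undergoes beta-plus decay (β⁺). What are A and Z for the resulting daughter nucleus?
Daughter: A = 43, Z = 21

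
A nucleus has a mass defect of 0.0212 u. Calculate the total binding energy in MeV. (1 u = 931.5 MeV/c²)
B.E. = Δm × 931.5 = 19.75 MeV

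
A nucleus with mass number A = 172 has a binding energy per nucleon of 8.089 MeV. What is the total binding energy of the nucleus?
B.E. = 8.089 × 172 = 1391 MeV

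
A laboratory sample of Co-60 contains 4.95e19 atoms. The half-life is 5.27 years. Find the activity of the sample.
A = λN = 6.511e18 decays/year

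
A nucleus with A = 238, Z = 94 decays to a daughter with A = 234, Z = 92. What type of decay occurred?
ΔA = -4, ΔZ = -2 ⇒ alpha decay (α)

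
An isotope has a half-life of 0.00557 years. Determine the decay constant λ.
λ = ln(2)/t½ = 124.4 year⁻¹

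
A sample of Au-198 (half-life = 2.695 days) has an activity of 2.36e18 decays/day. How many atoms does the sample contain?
N = A/λ = 9.176e18 atoms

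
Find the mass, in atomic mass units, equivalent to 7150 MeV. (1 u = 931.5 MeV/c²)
m = E/c² = 7.676 u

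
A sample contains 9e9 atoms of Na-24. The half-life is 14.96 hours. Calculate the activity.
A = λN = 4.17e8 decays/hour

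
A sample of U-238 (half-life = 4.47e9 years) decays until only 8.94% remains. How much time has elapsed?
t = t½ × log₂(N₀/N) = 1.557e10 years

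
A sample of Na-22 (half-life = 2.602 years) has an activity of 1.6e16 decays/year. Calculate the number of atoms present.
N = A/λ = 6.006e16 atoms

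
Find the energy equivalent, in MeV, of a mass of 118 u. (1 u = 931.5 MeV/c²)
E = mc² = 1.099e5 MeV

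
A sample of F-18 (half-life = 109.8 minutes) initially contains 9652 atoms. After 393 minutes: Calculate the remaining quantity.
N = N₀(1/2)^(t/t½) = 807.5 atoms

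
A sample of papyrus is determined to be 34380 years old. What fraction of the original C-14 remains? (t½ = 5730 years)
N/N₀ = (1/2)^(t/t½) = 0.01562 = 1.56%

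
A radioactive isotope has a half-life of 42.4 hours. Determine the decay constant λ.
λ = ln(2)/t½ = 0.01635 hour⁻¹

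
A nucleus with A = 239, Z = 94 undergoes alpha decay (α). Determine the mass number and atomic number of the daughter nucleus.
Daughter: A = 235, Z = 92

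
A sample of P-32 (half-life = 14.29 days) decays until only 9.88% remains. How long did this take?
t = t½ × log₂(N₀/N) = 47.72 days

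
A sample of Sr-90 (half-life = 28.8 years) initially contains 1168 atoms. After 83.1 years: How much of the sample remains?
N = N₀(1/2)^(t/t½) = 158.1 atoms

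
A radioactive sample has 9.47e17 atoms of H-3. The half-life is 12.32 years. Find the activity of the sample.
A = λN = 5.328e16 decays/year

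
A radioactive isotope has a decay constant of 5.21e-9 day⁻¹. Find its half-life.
t½ = ln(2)/λ = 1.33e8 days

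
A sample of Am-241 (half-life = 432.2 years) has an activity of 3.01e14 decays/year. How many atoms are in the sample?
N = A/λ = 1.877e17 atoms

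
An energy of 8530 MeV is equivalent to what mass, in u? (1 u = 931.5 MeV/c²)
m = E/c² = 9.157 u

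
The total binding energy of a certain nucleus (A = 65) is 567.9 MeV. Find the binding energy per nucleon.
B.E./A = 567.9/65 = 8.737 MeV/nucleon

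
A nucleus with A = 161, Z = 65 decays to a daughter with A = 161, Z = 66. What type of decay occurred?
ΔA = 0, ΔZ = +1 ⇒ beta-minus decay (β⁻)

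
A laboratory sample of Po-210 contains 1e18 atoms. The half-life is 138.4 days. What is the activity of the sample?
A = λN = 5.008e15 decays/day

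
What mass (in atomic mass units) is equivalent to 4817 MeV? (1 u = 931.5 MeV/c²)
m = E/c² = 5.171 u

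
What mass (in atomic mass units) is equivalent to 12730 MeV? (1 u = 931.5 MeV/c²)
m = E/c² = 13.67 u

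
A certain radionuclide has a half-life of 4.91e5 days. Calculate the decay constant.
λ = ln(2)/t½ = 1.412e-6 day⁻¹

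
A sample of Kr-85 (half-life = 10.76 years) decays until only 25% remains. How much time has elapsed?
t = t½ × log₂(N₀/N) = 21.52 years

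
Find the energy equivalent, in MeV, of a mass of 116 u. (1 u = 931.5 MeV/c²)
E = mc² = 1.081e5 MeV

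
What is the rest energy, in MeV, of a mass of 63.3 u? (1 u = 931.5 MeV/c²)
E = mc² = 58960 MeV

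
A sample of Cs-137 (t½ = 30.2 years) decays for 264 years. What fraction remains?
N/N₀ = (1/2)^(t/t½) = 0.002336 = 0.234%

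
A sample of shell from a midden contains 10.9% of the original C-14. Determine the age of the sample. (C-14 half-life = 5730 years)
Age = t½ × log₂(1/ratio) = 18320 years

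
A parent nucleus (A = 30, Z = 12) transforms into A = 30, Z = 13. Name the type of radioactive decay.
ΔA = 0, ΔZ = +1 ⇒ beta-minus decay (β⁻)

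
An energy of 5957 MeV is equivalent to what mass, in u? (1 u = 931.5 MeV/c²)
m = E/c² = 6.395 u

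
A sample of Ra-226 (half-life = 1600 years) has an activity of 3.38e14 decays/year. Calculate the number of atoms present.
N = A/λ = 7.802e17 atoms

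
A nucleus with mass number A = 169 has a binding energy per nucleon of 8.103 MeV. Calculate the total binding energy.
B.E. = 8.103 × 169 = 1369 MeV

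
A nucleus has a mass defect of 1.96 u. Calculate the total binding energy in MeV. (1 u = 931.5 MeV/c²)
B.E. = Δm × 931.5 = 1826 MeV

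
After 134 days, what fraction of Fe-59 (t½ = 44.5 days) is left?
N/N₀ = (1/2)^(t/t½) = 0.124 = 12.4%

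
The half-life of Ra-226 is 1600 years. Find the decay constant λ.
λ = ln(2)/t½ = 4.332e-4 year⁻¹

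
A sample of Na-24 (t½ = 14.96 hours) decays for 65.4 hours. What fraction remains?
N/N₀ = (1/2)^(t/t½) = 0.04831 = 4.83%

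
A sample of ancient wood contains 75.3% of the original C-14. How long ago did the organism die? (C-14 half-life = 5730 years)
Age = t½ × log₂(1/ratio) = 2345 years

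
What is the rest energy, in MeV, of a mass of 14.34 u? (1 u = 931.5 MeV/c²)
E = mc² = 13360 MeV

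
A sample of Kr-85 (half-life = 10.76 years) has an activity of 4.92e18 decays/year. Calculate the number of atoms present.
N = A/λ = 7.638e19 atoms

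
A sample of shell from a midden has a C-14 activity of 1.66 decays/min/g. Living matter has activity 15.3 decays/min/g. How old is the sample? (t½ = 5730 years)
Age = t½ × log₂(A₀/A) = 18360 years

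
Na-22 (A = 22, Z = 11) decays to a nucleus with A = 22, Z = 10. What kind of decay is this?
ΔA = 0, ΔZ = -1 ⇒ beta-plus decay (β⁺) or electron capture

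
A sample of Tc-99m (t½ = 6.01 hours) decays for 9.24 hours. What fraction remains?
N/N₀ = (1/2)^(t/t½) = 0.3445 = 34.4%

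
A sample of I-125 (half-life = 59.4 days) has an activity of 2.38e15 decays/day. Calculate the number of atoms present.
N = A/λ = 2.04e17 atoms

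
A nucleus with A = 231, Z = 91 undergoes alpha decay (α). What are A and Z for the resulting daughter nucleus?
Daughter: A = 227, Z = 89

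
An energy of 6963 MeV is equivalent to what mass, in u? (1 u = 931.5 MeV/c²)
m = E/c² = 7.475 u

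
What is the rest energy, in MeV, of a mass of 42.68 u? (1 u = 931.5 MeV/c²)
E = mc² = 39760 MeV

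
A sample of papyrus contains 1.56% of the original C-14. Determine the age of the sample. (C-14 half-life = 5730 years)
Age = t½ × log₂(1/ratio) = 34390 years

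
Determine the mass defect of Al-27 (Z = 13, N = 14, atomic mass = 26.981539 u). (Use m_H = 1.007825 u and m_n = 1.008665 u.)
Δm = Z·m_H + N·m_n − M = 0.2415 u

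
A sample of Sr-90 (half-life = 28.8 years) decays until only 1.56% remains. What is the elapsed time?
t = t½ × log₂(N₀/N) = 172.9 years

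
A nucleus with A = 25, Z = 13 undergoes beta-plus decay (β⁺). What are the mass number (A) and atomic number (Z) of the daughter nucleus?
Daughter: A = 25, Z = 12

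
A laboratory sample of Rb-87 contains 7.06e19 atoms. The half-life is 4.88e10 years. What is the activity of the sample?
A = λN = 1.003e9 decays/year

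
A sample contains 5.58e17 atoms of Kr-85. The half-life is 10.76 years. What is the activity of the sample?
A = λN = 3.595e16 decays/year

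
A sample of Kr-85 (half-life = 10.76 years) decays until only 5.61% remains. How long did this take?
t = t½ × log₂(N₀/N) = 44.72 years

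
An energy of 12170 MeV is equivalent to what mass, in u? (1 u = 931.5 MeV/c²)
m = E/c² = 13.06 u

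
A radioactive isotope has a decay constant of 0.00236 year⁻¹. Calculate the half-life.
t½ = ln(2)/λ = 293.7 years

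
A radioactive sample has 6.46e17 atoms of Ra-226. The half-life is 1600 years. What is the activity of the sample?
A = λN = 2.799e14 decays/year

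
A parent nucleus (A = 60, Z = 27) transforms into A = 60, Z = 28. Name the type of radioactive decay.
ΔA = 0, ΔZ = +1 ⇒ beta-minus decay (β⁻)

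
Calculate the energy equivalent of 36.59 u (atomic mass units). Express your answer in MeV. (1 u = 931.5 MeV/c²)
E = mc² = 34080 MeV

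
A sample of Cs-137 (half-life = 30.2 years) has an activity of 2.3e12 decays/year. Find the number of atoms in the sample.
N = A/λ = 1.002e14 atoms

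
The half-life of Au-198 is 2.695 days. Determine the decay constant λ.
λ = ln(2)/t½ = 0.2572 day⁻¹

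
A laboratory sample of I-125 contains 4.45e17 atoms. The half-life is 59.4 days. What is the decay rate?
A = λN = 5.193e15 decays/day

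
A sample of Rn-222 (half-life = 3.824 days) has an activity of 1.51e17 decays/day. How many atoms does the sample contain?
N = A/λ = 8.33e17 atoms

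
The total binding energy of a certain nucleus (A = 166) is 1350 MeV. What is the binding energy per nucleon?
B.E./A = 1350/166 = 8.133 MeV/nucleon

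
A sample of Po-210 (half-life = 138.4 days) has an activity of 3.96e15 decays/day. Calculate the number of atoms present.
N = A/λ = 7.907e17 atoms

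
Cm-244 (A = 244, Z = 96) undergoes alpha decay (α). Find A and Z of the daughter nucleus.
Daughter: A = 240, Z = 94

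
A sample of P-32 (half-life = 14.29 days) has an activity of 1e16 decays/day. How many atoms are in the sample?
N = A/λ = 2.062e17 atoms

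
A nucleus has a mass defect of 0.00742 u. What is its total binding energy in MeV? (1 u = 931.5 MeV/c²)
B.E. = Δm × 931.5 = 6.912 MeV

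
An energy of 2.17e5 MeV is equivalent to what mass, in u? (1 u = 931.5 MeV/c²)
m = E/c² = 233 u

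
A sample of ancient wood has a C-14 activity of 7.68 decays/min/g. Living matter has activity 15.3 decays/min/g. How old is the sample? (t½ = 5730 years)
Age = t½ × log₂(A₀/A) = 5698 years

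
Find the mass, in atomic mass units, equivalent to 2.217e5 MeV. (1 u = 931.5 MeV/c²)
m = E/c² = 238 u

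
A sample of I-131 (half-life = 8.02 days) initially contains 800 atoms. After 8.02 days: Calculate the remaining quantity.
N = N₀(1/2)^(t/t½) = 400 atoms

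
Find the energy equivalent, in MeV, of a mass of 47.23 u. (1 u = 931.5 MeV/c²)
E = mc² = 43990 MeV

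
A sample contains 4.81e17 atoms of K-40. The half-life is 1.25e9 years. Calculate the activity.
A = λN = 2.667e8 decays/year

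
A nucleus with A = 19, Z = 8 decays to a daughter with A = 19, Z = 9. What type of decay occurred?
ΔA = 0, ΔZ = +1 ⇒ beta-minus decay (β⁻)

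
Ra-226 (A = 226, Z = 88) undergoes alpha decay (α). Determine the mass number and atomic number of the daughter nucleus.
Daughter: A = 222, Z = 86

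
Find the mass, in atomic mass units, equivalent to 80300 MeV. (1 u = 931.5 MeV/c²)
m = E/c² = 86.21 u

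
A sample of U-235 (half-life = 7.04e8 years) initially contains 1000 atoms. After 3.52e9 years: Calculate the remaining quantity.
N = N₀(1/2)^(t/t½) = 31.25 atoms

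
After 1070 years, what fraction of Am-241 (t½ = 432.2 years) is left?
N/N₀ = (1/2)^(t/t½) = 0.1798 = 18%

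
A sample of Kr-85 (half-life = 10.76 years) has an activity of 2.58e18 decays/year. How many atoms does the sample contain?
N = A/λ = 4.005e19 atoms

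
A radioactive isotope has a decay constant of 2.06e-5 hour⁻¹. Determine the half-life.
t½ = ln(2)/λ = 33650 hours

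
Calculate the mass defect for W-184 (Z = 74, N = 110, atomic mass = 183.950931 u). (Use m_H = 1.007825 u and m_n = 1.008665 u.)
Δm = Z·m_H + N·m_n − M = 1.581 u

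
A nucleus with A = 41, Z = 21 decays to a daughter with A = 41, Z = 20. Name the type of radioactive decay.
ΔA = 0, ΔZ = -1 ⇒ beta-plus decay (β⁺) or electron capture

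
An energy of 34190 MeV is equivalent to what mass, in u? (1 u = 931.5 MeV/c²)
m = E/c² = 36.7 u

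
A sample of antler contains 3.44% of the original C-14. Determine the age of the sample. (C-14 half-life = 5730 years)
Age = t½ × log₂(1/ratio) = 27860 years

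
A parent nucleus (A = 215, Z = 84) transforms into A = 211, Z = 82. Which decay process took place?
ΔA = -4, ΔZ = -2 ⇒ alpha decay (α)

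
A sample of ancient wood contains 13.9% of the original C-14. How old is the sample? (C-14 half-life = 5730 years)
Age = t½ × log₂(1/ratio) = 16310 years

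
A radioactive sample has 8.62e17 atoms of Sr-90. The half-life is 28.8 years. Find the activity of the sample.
A = λN = 2.075e16 decays/year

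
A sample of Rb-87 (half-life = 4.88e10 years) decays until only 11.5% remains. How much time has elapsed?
t = t½ × log₂(N₀/N) = 1.523e11 years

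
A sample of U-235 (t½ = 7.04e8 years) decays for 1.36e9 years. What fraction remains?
N/N₀ = (1/2)^(t/t½) = 0.2621 = 26.2%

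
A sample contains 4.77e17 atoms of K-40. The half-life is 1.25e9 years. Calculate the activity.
A = λN = 2.645e8 decays/year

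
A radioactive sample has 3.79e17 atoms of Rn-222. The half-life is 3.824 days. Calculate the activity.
A = λN = 6.87e16 decays/day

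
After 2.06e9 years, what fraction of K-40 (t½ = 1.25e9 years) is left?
N/N₀ = (1/2)^(t/t½) = 0.3191 = 31.9%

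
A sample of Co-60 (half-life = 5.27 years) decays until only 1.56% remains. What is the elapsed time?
t = t½ × log₂(N₀/N) = 31.63 years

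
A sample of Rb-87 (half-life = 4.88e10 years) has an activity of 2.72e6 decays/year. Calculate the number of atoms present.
N = A/λ = 1.915e17 atoms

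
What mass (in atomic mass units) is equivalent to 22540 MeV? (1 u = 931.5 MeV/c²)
m = E/c² = 24.2 u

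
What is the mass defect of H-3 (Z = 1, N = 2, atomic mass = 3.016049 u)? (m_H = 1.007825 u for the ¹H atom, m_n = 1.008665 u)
Δm = Z·m_H + N·m_n − M = 0.009106 u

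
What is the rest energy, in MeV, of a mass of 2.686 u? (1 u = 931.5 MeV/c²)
E = mc² = 2502 MeV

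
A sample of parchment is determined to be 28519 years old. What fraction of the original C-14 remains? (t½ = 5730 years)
N/N₀ = (1/2)^(t/t½) = 0.03175 = 3.17%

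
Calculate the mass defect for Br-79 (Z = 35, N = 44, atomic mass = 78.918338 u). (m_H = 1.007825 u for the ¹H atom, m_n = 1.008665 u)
Δm = Z·m_H + N·m_n − M = 0.7368 u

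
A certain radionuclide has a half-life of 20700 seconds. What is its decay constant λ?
λ = ln(2)/t½ = 3.349e-5 second⁻¹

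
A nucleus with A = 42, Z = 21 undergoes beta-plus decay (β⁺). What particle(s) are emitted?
β⁺: positron (e⁺) + neutrino (νₑ)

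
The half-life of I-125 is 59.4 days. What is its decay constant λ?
λ = ln(2)/t½ = 0.01167 day⁻¹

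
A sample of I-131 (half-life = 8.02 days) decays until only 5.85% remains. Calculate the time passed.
t = t½ × log₂(N₀/N) = 32.85 days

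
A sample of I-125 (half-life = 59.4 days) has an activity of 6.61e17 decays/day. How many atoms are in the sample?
N = A/λ = 5.665e19 atoms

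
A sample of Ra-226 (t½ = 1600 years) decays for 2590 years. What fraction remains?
N/N₀ = (1/2)^(t/t½) = 0.3256 = 32.6%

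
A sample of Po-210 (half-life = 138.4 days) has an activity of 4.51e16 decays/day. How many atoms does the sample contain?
N = A/λ = 9.005e18 atoms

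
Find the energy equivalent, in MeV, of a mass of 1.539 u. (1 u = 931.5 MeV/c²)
E = mc² = 1434 MeV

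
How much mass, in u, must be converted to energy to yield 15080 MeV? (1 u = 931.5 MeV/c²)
m = E/c² = 16.19 u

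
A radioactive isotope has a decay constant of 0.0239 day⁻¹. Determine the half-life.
t½ = ln(2)/λ = 29 days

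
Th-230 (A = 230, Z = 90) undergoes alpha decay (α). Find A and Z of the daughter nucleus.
Daughter: A = 226, Z = 88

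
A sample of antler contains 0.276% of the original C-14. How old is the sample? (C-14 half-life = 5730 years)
Age = t½ × log₂(1/ratio) = 48710 years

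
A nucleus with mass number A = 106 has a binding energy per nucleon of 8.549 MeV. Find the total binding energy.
B.E. = 8.549 × 106 = 906.2 MeV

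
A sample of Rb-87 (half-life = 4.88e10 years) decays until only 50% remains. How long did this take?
t = t½ × log₂(N₀/N) = 4.88e10 years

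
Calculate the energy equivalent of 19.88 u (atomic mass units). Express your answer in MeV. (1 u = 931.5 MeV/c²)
E = mc² = 18520 MeV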